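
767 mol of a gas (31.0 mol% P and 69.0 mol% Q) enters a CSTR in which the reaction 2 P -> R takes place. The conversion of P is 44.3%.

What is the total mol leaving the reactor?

714 mol

P reacted = 0.443 × 237.8 = 105.3 mol; ν_P = −2, so ξ = 105.3/2 = 52.67 mol.
Outlet amounts (n = n₀ + ν ξ):
  P: 237.8 − 2(52.67) = 132.4
  R: 0 + 1(52.67) = 52.67
  Q: 529.2 (inert)
Total out = 132.4 + 52.67 + 529.2 = 714.3 mol.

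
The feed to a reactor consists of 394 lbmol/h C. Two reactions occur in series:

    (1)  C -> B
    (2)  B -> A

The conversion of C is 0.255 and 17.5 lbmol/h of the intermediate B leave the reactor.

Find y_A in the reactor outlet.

Conversion of C: C consumed = 1ξ₁ = 0.255 × 394 → ξ₁ = 100.5 lbmol/h.
B balance: n_B = 0 + 1ξ₁ − 1ξ₂ = 17.5 → ξ₂ = (1·100.5 − 17.5)/1 = 82.97 lbmol/h.
Outlet amounts (n = n₀ + Σ ν·ξ):
  C: 394 − 1(100.5) = 293.5
  B: 0 + 1(100.5) − 1(82.97) = 17.5
  A: 0 + 1(82.97) = 82.97
Total out = 394 lbmol/h; y_A = 82.97 / 394 = 0.2106.

0.211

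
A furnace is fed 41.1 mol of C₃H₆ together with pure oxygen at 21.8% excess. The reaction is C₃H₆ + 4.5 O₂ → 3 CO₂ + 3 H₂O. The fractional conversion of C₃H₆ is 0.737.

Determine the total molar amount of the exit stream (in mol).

Stoichiometric O₂ = 4.5 × 41.1 = 185 mol; O₂ fed = 185 × 1.218 = 225.3 mol.
Fuel reacted = 0.737 × 41.1 → ξ = 30.29 mol.
Outlet (n = n₀ + ν ξ):
  C₃H₆: 41.1 − 1(30.29) = 10.81
  O₂: 225.3 − 4.5(30.29) = 88.96
  CO₂: 0 + 3(30.29) = 90.87
  H₂O: 0 + 3(30.29) = 90.87
Total out = 10.81 + 88.96 + 90.87 + 90.87 = 281.5 mol.

282 mol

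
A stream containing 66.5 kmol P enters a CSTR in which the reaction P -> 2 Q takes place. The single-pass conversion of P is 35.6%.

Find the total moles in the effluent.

P reacted = 0.356 × 66.5 = 23.67 kmol; ν_P = −1, so ξ = 23.67/1 = 23.67 kmol.
Outlet amounts (n = n₀ + ν ξ):
  P: 66.5 − 1(23.67) = 42.83
  Q: 0 + 2(23.67) = 47.35
Total out = 42.83 + 47.35 = 90.17 kmol.

90.2 kmol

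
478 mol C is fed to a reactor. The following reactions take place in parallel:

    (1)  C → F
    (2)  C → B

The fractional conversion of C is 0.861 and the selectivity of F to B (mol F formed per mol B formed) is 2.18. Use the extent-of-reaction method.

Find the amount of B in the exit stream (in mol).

Conversion of C: C consumed = 0.861 × 478 = 411.6 mol = 1ξ₁ + 1ξ₂.
Selectivity: 1ξ₁ / (1ξ₂) = 2.18 → ξ₁ = 2.18 ξ₂.
Substitute: (1·2.18 + 1) ξ₂ = 411.6 → ξ₂ = 129.4 mol, ξ₁ = 282.1 mol.
Outlet amounts (n = n₀ + Σ ν·ξ):
  C: 478 − 1(282.1) − 1(129.4) = 66.44
  F: 0 + 1(282.1) = 282.1
  B: 0 + 1(129.4) = 129.4

129 mol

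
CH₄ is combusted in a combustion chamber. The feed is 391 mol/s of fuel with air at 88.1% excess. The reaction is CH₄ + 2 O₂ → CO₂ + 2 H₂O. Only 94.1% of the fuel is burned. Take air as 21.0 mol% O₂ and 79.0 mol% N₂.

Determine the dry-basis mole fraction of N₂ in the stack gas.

0.831

Stoichiometric O₂ = 2 × 391 = 782 mol/s; O₂ fed = 782 × 1.881 = 1471 mol/s.
N₂ fed = 1471 × 79/21 = 5534 mol/s.
Fuel reacted = 0.941 × 391 → ξ = 367.9 mol/s.
Outlet (n = n₀ + ν ξ):
  CH₄: 391 − 1(367.9) = 23.07
  O₂: 1471 − 2(367.9) = 735.1
  N₂: 5534 (inert)
  CO₂: 0 + 1(367.9) = 367.9
  H₂O: 0 + 2(367.9) = 735.9
Dry total = 6660 mol/s; y_N₂ (dry) = 5534 / 6660 = 0.8309.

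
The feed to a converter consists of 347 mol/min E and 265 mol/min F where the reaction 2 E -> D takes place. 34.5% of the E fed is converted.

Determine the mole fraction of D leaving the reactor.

E reacted = 0.345 × 347 = 119.7 mol/min; ν_E = −2, so ξ = 119.7/2 = 59.86 mol/min.
Outlet amounts (n = n₀ + ν ξ):
  E: 347 − 2(59.86) = 227.3
  D: 0 + 1(59.86) = 59.86
  F: 265 (inert)
Total out = 552.1 mol/min; y_D = 59.86 / 552.1 = 0.1084.

0.108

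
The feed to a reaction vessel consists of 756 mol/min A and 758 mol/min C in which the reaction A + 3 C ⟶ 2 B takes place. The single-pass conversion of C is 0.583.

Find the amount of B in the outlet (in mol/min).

295 mol/min

C reacted = 0.583 × 758 = 441.9 mol/min; ν_C = −3, so ξ = 441.9/3 = 147.3 mol/min.
Outlet amounts (n = n₀ + ν ξ):
  A: 756 − 1(147.3) = 608.7
  C: 758 − 3(147.3) = 316.1
  B: 0 + 2(147.3) = 294.6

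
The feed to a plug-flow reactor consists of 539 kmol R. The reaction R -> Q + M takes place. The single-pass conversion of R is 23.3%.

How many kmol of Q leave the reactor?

126 kmol

R reacted = 0.233 × 539 = 125.6 kmol; ν_R = −1, so ξ = 125.6/1 = 125.6 kmol.
Outlet amounts (n = n₀ + ν ξ):
  R: 539 − 1(125.6) = 413.4
  Q: 0 + 1(125.6) = 125.6
  M: 0 + 1(125.6) = 125.6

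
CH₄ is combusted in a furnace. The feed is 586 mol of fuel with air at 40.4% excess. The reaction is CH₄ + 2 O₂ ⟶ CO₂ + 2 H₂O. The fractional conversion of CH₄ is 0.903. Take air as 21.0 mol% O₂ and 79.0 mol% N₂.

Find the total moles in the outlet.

Stoichiometric O₂ = 2 × 586 = 1172 mol; O₂ fed = 1172 × 1.404 = 1645 mol.
N₂ fed = 1645 × 79/21 = 6190 mol.
Fuel reacted = 0.903 × 586 → ξ = 529.2 mol.
Outlet (n = n₀ + ν ξ):
  CH₄: 586 − 1(529.2) = 56.84
  O₂: 1645 − 2(529.2) = 587.2
  N₂: 6190 (inert)
  CO₂: 0 + 1(529.2) = 529.2
  H₂O: 0 + 2(529.2) = 1058
Total out = 56.84 + 587.2 + 6190 + 529.2 + 1058 = 8422 mol.

8420 mol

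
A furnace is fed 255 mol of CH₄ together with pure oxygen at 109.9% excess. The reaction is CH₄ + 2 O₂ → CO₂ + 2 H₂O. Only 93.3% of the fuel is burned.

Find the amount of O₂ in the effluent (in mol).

595 mol

Stoichiometric O₂ = 2 × 255 = 510 mol; O₂ fed = 510 × 2.099 = 1070 mol.
Fuel reacted = 0.933 × 255 → ξ = 237.9 mol.
Outlet (n = n₀ + ν ξ):
  CH₄: 255 − 1(237.9) = 17.08
  O₂: 1070 − 2(237.9) = 594.7
  CO₂: 0 + 1(237.9) = 237.9
  H₂O: 0 + 2(237.9) = 475.8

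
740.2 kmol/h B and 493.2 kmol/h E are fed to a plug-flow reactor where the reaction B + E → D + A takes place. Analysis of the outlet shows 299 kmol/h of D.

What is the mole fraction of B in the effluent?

0.358

For D: n = n₀ + 1ξ → 299 = 0 + 1ξ, giving ξ = 299 kmol/h.
Outlet amounts (n = n₀ + ν ξ):
  B: 740.2 − 1(299) = 441.2
  E: 493.2 − 1(299) = 194.2
  D: 0 + 1(299) = 299
  A: 0 + 1(299) = 299
Total out = 1233 kmol/h; y_B = 441.2 / 1233 = 0.3577.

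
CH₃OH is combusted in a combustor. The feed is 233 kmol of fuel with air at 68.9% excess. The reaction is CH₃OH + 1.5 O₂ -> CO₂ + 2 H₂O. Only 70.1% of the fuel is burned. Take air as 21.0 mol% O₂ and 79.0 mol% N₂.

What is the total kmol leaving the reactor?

3130 kmol

Stoichiometric O₂ = 1.5 × 233 = 349.5 kmol; O₂ fed = 349.5 × 1.689 = 590.3 kmol.
N₂ fed = 590.3 × 79/21 = 2221 kmol.
Fuel reacted = 0.701 × 233 → ξ = 163.3 kmol.
Outlet (n = n₀ + ν ξ):
  CH₃OH: 233 − 1(163.3) = 69.67
  O₂: 590.3 − 1.5(163.3) = 345.3
  N₂: 2221 (inert)
  CO₂: 0 + 1(163.3) = 163.3
  H₂O: 0 + 2(163.3) = 326.7
Total out = 69.67 + 345.3 + 2221 + 163.3 + 326.7 = 3126 kmol.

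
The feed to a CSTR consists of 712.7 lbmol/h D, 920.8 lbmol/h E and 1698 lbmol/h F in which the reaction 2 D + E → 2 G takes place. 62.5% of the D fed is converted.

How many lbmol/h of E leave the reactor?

D reacted = 0.625 × 712.7 = 445.4 lbmol/h; ν_D = −2, so ξ = 445.4/2 = 222.7 lbmol/h.
Outlet amounts (n = n₀ + ν ξ):
  D: 712.7 − 2(222.7) = 267.3
  E: 920.8 − 1(222.7) = 698.1
  G: 0 + 2(222.7) = 445.4
  F: 1698 (inert)

698 lbmol/h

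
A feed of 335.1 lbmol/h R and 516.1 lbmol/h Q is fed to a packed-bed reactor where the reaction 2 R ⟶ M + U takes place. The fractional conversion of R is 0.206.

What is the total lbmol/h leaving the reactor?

R reacted = 0.206 × 335.1 = 69.03 lbmol/h; ν_R = −2, so ξ = 69.03/2 = 34.52 lbmol/h.
Outlet amounts (n = n₀ + ν ξ):
  R: 335.1 − 2(34.52) = 266.1
  M: 0 + 1(34.52) = 34.52
  U: 0 + 1(34.52) = 34.52
  Q: 516.1 (inert)
Total out = 266.1 + 34.52 + 34.52 + 516.1 = 851.2 lbmol/h.

851 lbmol/h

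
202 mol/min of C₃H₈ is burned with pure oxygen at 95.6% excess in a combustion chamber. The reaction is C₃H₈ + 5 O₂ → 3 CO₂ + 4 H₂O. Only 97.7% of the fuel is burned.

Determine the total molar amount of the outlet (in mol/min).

Stoichiometric O₂ = 5 × 202 = 1010 mol/min; O₂ fed = 1010 × 1.956 = 1976 mol/min.
Fuel reacted = 0.977 × 202 → ξ = 197.4 mol/min.
Outlet (n = n₀ + ν ξ):
  C₃H₈: 202 − 1(197.4) = 4.646
  O₂: 1976 − 5(197.4) = 988.8
  CO₂: 0 + 3(197.4) = 592.1
  H₂O: 0 + 4(197.4) = 789.4
Total out = 4.646 + 988.8 + 592.1 + 789.4 = 2375 mol/min.

2370 mol/min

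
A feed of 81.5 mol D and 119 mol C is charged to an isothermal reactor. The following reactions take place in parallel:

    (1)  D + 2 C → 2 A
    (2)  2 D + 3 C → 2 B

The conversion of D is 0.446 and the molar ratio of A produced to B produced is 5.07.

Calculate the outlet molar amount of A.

52.1 mol

Conversion of D: D consumed = 0.446 × 81.5 = 36.35 mol = 1ξ₁ + 2ξ₂.
Selectivity: 2ξ₁ / (2ξ₂) = 5.07 → ξ₁ = 5.07 ξ₂.
Substitute: (1·5.07 + 2) ξ₂ = 36.35 → ξ₂ = 5.141 mol, ξ₁ = 26.07 mol.
Outlet amounts (n = n₀ + Σ ν·ξ):
  D: 81.5 − 1(26.07) − 2(5.141) = 45.15
  C: 119 − 2(26.07) − 3(5.141) = 51.44
  A: 0 + 2(26.07) = 52.13
  B: 0 + 2(5.141) = 10.28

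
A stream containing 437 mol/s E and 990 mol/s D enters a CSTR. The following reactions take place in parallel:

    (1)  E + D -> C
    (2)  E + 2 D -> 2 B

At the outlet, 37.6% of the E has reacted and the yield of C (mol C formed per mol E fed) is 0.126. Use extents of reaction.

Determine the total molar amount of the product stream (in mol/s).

Yield of C: 1ξ₁ / 437 = 0.126 → ξ₁ = 55.06 mol/s.
Conversion of E: 1ξ₁ + 1ξ₂ = 0.376 × 437 = 164.3 → ξ₂ = 109.3 mol/s.
Outlet amounts (n = n₀ + Σ ν·ξ):
  E: 437 − 1(55.06) − 1(109.3) = 272.7
  D: 990 − 1(55.06) − 2(109.3) = 716.4
  C: 0 + 1(55.06) = 55.06
  B: 0 + 2(109.3) = 218.5
Total out = 272.7 + 716.4 + 55.06 + 218.5 = 1263 mol/s.

1260 mol/s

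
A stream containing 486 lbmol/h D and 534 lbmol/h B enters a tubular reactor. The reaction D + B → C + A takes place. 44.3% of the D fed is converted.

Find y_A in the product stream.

0.211

D reacted = 0.443 × 486 = 215.3 lbmol/h; ν_D = −1, so ξ = 215.3/1 = 215.3 lbmol/h.
Outlet amounts (n = n₀ + ν ξ):
  D: 486 − 1(215.3) = 270.7
  B: 534 − 1(215.3) = 318.7
  C: 0 + 1(215.3) = 215.3
  A: 0 + 1(215.3) = 215.3
Total out = 1020 lbmol/h; y_A = 215.3 / 1020 = 0.2111.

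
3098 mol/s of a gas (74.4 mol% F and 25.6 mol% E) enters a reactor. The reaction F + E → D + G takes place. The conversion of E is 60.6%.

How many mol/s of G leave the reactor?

481 mol/s

E reacted = 0.606 × 793.1 = 480.6 mol/s; ν_E = −1, so ξ = 480.6/1 = 480.6 mol/s.
Outlet amounts (n = n₀ + ν ξ):
  F: 2305 − 1(480.6) = 1824
  E: 793.1 − 1(480.6) = 312.5
  D: 0 + 1(480.6) = 480.6
  G: 0 + 1(480.6) = 480.6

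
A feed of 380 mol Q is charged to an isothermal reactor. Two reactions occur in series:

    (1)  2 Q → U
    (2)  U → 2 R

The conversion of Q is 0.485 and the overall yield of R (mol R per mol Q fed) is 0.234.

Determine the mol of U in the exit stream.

47.7 mol

Conversion of Q: Q consumed = 2ξ₁ = 0.485 × 380 → ξ₁ = 92.15 mol.
Yield of R: 2ξ₂ / 380 = 0.234 → ξ₂ = 44.46 mol.
Outlet amounts (n = n₀ + Σ ν·ξ):
  Q: 380 − 2(92.15) = 195.7
  U: 0 + 1(92.15) − 1(44.46) = 47.69
  R: 0 + 2(44.46) = 88.92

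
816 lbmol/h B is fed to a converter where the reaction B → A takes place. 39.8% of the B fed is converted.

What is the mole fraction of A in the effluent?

B reacted = 0.398 × 816 = 324.8 lbmol/h; ν_B = −1, so ξ = 324.8/1 = 324.8 lbmol/h.
Outlet amounts (n = n₀ + ν ξ):
  B: 816 − 1(324.8) = 491.2
  A: 0 + 1(324.8) = 324.8
Total out = 816 lbmol/h; y_A = 324.8 / 816 = 0.398.

0.398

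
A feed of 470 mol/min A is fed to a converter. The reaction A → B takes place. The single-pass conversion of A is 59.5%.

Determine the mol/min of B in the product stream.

280 mol/min

A reacted = 0.595 × 470 = 279.6 mol/min; ν_A = −1, so ξ = 279.6/1 = 279.6 mol/min.
Outlet amounts (n = n₀ + ν ξ):
  A: 470 − 1(279.6) = 190.4
  B: 0 + 1(279.6) = 279.6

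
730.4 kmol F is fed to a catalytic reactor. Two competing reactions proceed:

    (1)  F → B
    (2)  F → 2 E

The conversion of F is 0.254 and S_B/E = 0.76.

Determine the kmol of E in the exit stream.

Conversion of F: F consumed = 0.254 × 730.4 = 185.5 kmol = 1ξ₁ + 1ξ₂.
Selectivity: 1ξ₁ / (2ξ₂) = 0.76 → ξ₁ = 1.52 ξ₂.
Substitute: (1·1.52 + 1) ξ₂ = 185.5 → ξ₂ = 73.62 kmol, ξ₁ = 111.9 kmol.
Outlet amounts (n = n₀ + Σ ν·ξ):
  F: 730.4 − 1(111.9) − 1(73.62) = 544.9
  B: 0 + 1(111.9) = 111.9
  E: 0 + 2(73.62) = 147.2

147 kmol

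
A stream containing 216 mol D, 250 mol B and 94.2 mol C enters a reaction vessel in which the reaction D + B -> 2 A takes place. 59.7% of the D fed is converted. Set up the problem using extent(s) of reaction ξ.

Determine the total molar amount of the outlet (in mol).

D reacted = 0.597 × 216 = 129 mol; ν_D = −1, so ξ = 129/1 = 129 mol.
Outlet amounts (n = n₀ + ν ξ):
  D: 216 − 1(129) = 87.05
  B: 250 − 1(129) = 121
  A: 0 + 2(129) = 257.9
  C: 94.2 (inert)
Total out = 87.05 + 121 + 257.9 + 94.2 = 560.2 mol.

560 mol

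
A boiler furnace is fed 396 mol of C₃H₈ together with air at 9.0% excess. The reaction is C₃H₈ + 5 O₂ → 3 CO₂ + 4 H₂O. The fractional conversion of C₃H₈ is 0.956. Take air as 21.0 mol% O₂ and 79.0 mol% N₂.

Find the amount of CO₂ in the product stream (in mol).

Stoichiometric O₂ = 5 × 396 = 1980 mol; O₂ fed = 1980 × 1.090 = 2158 mol.
N₂ fed = 2158 × 79/21 = 8119 mol.
Fuel reacted = 0.956 × 396 → ξ = 378.6 mol.
Outlet (n = n₀ + ν ξ):
  C₃H₈: 396 − 1(378.6) = 17.42
  O₂: 2158 − 5(378.6) = 265.3
  N₂: 8119 (inert)
  CO₂: 0 + 3(378.6) = 1136
  H₂O: 0 + 4(378.6) = 1514

1140 mol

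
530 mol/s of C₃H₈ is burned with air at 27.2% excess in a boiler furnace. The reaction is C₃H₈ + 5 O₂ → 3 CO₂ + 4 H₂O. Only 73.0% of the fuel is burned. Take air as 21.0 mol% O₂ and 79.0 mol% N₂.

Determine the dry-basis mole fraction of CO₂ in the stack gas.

Stoichiometric O₂ = 5 × 530 = 2650 mol/s; O₂ fed = 2650 × 1.272 = 3371 mol/s.
N₂ fed = 3371 × 79/21 = 12680 mol/s.
Fuel reacted = 0.73 × 530 → ξ = 386.9 mol/s.
Outlet (n = n₀ + ν ξ):
  C₃H₈: 530 − 1(386.9) = 143.1
  O₂: 3371 − 5(386.9) = 1436
  N₂: 12680 (inert)
  CO₂: 0 + 3(386.9) = 1161
  H₂O: 0 + 4(386.9) = 1548
Dry total = 15420 mol/s; y_CO₂ (dry) = 1161 / 15420 = 0.07527.

0.0753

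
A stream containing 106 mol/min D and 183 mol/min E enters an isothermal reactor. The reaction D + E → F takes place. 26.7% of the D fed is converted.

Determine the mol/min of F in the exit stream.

D reacted = 0.267 × 106 = 28.3 mol/min; ν_D = −1, so ξ = 28.3/1 = 28.3 mol/min.
Outlet amounts (n = n₀ + ν ξ):
  D: 106 − 1(28.3) = 77.7
  E: 183 − 1(28.3) = 154.7
  F: 0 + 1(28.3) = 28.3

28.3 mol/min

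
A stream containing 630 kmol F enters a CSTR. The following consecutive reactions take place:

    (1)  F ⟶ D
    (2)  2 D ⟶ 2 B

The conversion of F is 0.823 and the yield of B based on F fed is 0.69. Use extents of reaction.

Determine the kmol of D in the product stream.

Conversion of F: F consumed = 1ξ₁ = 0.823 × 630 → ξ₁ = 518.5 kmol.
Yield of B: 2ξ₂ / 630 = 0.69 → ξ₂ = 217.3 kmol.
Outlet amounts (n = n₀ + Σ ν·ξ):
  F: 630 − 1(518.5) = 111.5
  D: 0 + 1(518.5) − 2(217.3) = 83.79
  B: 0 + 2(217.3) = 434.7

83.8 kmol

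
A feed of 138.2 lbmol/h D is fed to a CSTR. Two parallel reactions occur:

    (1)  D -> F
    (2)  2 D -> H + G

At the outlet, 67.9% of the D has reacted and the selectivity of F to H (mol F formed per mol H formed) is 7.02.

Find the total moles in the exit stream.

138 lbmol/h

Conversion of D: D consumed = 0.679 × 138.2 = 93.84 lbmol/h = 1ξ₁ + 2ξ₂.
Selectivity: 1ξ₁ / (1ξ₂) = 7.02 → ξ₁ = 7.02 ξ₂.
Substitute: (1·7.02 + 2) ξ₂ = 93.84 → ξ₂ = 10.4 lbmol/h, ξ₁ = 73.03 lbmol/h.
Outlet amounts (n = n₀ + Σ ν·ξ):
  D: 138.2 − 1(73.03) − 2(10.4) = 44.36
  F: 0 + 1(73.03) = 73.03
  H: 0 + 1(10.4) = 10.4
  G: 0 + 1(10.4) = 10.4
Total out = 44.36 + 73.03 + 10.4 + 10.4 = 138.2 lbmol/h.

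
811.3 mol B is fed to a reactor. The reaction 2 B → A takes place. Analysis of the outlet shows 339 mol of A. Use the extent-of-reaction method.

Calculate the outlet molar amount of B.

For A: n = n₀ + 1ξ → 339 = 0 + 1ξ, giving ξ = 339 mol.
Outlet amounts (n = n₀ + ν ξ):
  B: 811.3 − 2(339) = 133.3
  A: 0 + 1(339) = 339

133 mol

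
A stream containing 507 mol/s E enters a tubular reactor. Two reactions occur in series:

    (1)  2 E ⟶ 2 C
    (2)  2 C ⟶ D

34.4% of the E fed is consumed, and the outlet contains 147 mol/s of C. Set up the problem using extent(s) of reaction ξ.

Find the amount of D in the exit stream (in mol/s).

Conversion of E: E consumed = 2ξ₁ = 0.344 × 507 → ξ₁ = 87.2 mol/s.
C balance: n_C = 0 + 2ξ₁ − 2ξ₂ = 147 → ξ₂ = (2·87.2 − 147)/2 = 13.7 mol/s.
Outlet amounts (n = n₀ + Σ ν·ξ):
  E: 507 − 2(87.2) = 332.6
  C: 0 + 2(87.2) − 2(13.7) = 147
  D: 0 + 1(13.7) = 13.7

13.7 mol/s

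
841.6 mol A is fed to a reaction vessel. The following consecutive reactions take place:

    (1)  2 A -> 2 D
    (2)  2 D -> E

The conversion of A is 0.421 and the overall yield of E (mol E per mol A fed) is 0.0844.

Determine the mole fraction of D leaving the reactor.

Conversion of A: A consumed = 2ξ₁ = 0.421 × 841.6 → ξ₁ = 177.2 mol.
Yield of E: 1ξ₂ / 841.6 = 0.0844 → ξ₂ = 71.03 mol.
Outlet amounts (n = n₀ + Σ ν·ξ):
  A: 841.6 − 2(177.2) = 487.3
  D: 0 + 2(177.2) − 2(71.03) = 212.3
  E: 0 + 1(71.03) = 71.03
Total out = 770.6 mol; y_D = 212.3 / 770.6 = 0.2754.

0.275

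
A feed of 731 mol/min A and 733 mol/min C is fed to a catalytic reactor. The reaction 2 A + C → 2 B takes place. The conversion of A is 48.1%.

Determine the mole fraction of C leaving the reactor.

A reacted = 0.481 × 731 = 351.6 mol/min; ν_A = −2, so ξ = 351.6/2 = 175.8 mol/min.
Outlet amounts (n = n₀ + ν ξ):
  A: 731 − 2(175.8) = 379.4
  C: 733 − 1(175.8) = 557.2
  B: 0 + 2(175.8) = 351.6
Total out = 1288 mol/min; y_C = 557.2 / 1288 = 0.4325.

0.433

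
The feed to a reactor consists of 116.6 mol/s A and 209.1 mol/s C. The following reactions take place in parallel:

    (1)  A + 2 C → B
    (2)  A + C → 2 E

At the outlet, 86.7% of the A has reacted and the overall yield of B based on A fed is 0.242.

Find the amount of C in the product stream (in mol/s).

Yield of B: 1ξ₁ / 116.6 = 0.242 → ξ₁ = 28.22 mol/s.
Conversion of A: 1ξ₁ + 1ξ₂ = 0.867 × 116.6 = 101.1 → ξ₂ = 72.88 mol/s.
Outlet amounts (n = n₀ + Σ ν·ξ):
  A: 116.6 − 1(28.22) − 1(72.88) = 15.51
  C: 209.1 − 2(28.22) − 1(72.88) = 79.79
  B: 0 + 1(28.22) = 28.22
  E: 0 + 2(72.88) = 145.8

79.8 mol/s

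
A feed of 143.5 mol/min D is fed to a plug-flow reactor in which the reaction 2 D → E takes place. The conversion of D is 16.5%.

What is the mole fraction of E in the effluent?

0.0899

D reacted = 0.165 × 143.5 = 23.68 mol/min; ν_D = −2, so ξ = 23.68/2 = 11.84 mol/min.
Outlet amounts (n = n₀ + ν ξ):
  D: 143.5 − 2(11.84) = 119.8
  E: 0 + 1(11.84) = 11.84
Total out = 131.7 mol/min; y_E = 11.84 / 131.7 = 0.08992.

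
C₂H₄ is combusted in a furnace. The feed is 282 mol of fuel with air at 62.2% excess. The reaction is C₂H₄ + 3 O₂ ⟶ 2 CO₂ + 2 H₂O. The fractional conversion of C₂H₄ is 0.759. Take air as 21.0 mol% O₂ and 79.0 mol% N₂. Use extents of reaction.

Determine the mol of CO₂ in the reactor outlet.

Stoichiometric O₂ = 3 × 282 = 846 mol; O₂ fed = 846 × 1.622 = 1372 mol.
N₂ fed = 1372 × 79/21 = 5162 mol.
Fuel reacted = 0.759 × 282 → ξ = 214 mol.
Outlet (n = n₀ + ν ξ):
  C₂H₄: 282 − 1(214) = 67.96
  O₂: 1372 − 3(214) = 730.1
  N₂: 5162 (inert)
  CO₂: 0 + 2(214) = 428.1
  H₂O: 0 + 2(214) = 428.1

428 mol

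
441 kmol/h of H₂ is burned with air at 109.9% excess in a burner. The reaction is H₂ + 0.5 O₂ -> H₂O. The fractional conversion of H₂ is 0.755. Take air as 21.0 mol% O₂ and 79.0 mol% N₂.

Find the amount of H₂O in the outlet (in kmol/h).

Stoichiometric O₂ = 0.5 × 441 = 220.5 kmol/h; O₂ fed = 220.5 × 2.099 = 462.8 kmol/h.
N₂ fed = 462.8 × 79/21 = 1741 kmol/h.
Fuel reacted = 0.755 × 441 → ξ = 333 kmol/h.
Outlet (n = n₀ + ν ξ):
  H₂: 441 − 1(333) = 108
  O₂: 462.8 − 0.5(333) = 296.4
  N₂: 1741 (inert)
  H₂O: 0 + 1(333) = 333

333 kmol/h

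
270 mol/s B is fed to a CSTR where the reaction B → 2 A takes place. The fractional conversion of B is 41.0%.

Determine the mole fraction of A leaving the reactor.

B reacted = 0.41 × 270 = 110.7 mol/s; ν_B = −1, so ξ = 110.7/1 = 110.7 mol/s.
Outlet amounts (n = n₀ + ν ξ):
  B: 270 − 1(110.7) = 159.3
  A: 0 + 2(110.7) = 221.4
Total out = 380.7 mol/s; y_A = 221.4 / 380.7 = 0.5816.

0.582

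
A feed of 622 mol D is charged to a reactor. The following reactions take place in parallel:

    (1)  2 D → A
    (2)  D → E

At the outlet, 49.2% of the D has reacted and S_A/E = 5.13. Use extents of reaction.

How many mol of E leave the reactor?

Conversion of D: D consumed = 0.492 × 622 = 306 mol = 2ξ₁ + 1ξ₂.
Selectivity: 1ξ₁ / (1ξ₂) = 5.13 → ξ₁ = 5.13 ξ₂.
Substitute: (2·5.13 + 1) ξ₂ = 306 → ξ₂ = 27.18 mol, ξ₁ = 139.4 mol.
Outlet amounts (n = n₀ + Σ ν·ξ):
  D: 622 − 2(139.4) − 1(27.18) = 316
  A: 0 + 1(139.4) = 139.4
  E: 0 + 1(27.18) = 27.18

27.2 mol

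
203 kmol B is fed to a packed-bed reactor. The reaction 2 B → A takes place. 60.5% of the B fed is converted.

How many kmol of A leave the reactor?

B reacted = 0.605 × 203 = 122.8 kmol; ν_B = −2, so ξ = 122.8/2 = 61.41 kmol.
Outlet amounts (n = n₀ + ν ξ):
  B: 203 − 2(61.41) = 80.19
  A: 0 + 1(61.41) = 61.41

61.4 kmol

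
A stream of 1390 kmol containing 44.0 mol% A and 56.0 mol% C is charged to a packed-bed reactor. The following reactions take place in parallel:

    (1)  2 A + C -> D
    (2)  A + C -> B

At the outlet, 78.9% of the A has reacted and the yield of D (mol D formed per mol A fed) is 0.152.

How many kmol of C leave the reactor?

Yield of D: 1ξ₁ / 611.6 = 0.152 → ξ₁ = 92.96 kmol.
Conversion of A: 2ξ₁ + 1ξ₂ = 0.789 × 611.6 = 482.6 → ξ₂ = 296.6 kmol.
Outlet amounts (n = n₀ + Σ ν·ξ):
  A: 611.6 − 2(92.96) − 1(296.6) = 129
  C: 778.4 − 1(92.96) − 1(296.6) = 388.8
  D: 0 + 1(92.96) = 92.96
  B: 0 + 1(296.6) = 296.6

389 kmol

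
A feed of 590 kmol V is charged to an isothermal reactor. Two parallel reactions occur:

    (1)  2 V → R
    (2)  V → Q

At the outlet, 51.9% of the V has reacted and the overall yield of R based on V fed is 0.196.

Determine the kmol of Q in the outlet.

74.9 kmol

Yield of R: 1ξ₁ / 590 = 0.196 → ξ₁ = 115.6 kmol.
Conversion of V: 2ξ₁ + 1ξ₂ = 0.519 × 590 = 306.2 → ξ₂ = 74.93 kmol.
Outlet amounts (n = n₀ + Σ ν·ξ):
  V: 590 − 2(115.6) − 1(74.93) = 283.8
  R: 0 + 1(115.6) = 115.6
  Q: 0 + 1(74.93) = 74.93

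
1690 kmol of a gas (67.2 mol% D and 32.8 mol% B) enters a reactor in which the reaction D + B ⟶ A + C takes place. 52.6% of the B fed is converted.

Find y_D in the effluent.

0.499

B reacted = 0.526 × 554.3 = 291.6 kmol; ν_B = −1, so ξ = 291.6/1 = 291.6 kmol.
Outlet amounts (n = n₀ + ν ξ):
  D: 1136 − 1(291.6) = 844.1
  B: 554.3 − 1(291.6) = 262.7
  A: 0 + 1(291.6) = 291.6
  C: 0 + 1(291.6) = 291.6
Total out = 1690 kmol; y_D = 844.1 / 1690 = 0.4995.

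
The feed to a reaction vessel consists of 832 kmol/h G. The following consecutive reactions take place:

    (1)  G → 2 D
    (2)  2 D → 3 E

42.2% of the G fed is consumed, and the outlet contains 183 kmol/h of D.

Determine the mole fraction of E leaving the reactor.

0.54

Conversion of G: G consumed = 1ξ₁ = 0.422 × 832 → ξ₁ = 351.1 kmol/h.
D balance: n_D = 0 + 2ξ₁ − 2ξ₂ = 183 → ξ₂ = (2·351.1 − 183)/2 = 259.6 kmol/h.
Outlet amounts (n = n₀ + Σ ν·ξ):
  G: 832 − 1(351.1) = 480.9
  D: 0 + 2(351.1) − 2(259.6) = 183
  E: 0 + 3(259.6) = 778.8
Total out = 1443 kmol/h; y_E = 778.8 / 1443 = 0.5398.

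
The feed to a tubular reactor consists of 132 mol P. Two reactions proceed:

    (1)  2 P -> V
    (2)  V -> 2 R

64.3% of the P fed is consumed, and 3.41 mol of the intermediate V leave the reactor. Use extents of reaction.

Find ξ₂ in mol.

Conversion of P: P consumed = 2ξ₁ = 0.643 × 132 → ξ₁ = 42.44 mol.
V balance: n_V = 0 + 1ξ₁ − 1ξ₂ = 3.41 → ξ₂ = (1·42.44 − 3.41)/1 = 39.03 mol.
Outlet amounts (n = n₀ + Σ ν·ξ):
  P: 132 − 2(42.44) = 47.12
  V: 0 + 1(42.44) − 1(39.03) = 3.41
  R: 0 + 2(39.03) = 78.06

ξ₂ = 39 mol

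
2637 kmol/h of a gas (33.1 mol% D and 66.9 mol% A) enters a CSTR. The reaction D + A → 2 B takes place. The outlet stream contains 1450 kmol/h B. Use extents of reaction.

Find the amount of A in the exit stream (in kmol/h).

1040 kmol/h

For B: n = n₀ + 2ξ → 1450 = 0 + 2ξ, giving ξ = 725 kmol/h.
Outlet amounts (n = n₀ + ν ξ):
  D: 872.8 − 1(725) = 147.8
  A: 1764 − 1(725) = 1039
  B: 0 + 2(725) = 1450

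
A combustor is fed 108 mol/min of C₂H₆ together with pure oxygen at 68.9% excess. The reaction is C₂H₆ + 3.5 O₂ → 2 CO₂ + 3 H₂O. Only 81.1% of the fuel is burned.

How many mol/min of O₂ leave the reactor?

332 mol/min

Stoichiometric O₂ = 3.5 × 108 = 378 mol/min; O₂ fed = 378 × 1.689 = 638.4 mol/min.
Fuel reacted = 0.811 × 108 → ξ = 87.59 mol/min.
Outlet (n = n₀ + ν ξ):
  C₂H₆: 108 − 1(87.59) = 20.41
  O₂: 638.4 − 3.5(87.59) = 331.9
  CO₂: 0 + 2(87.59) = 175.2
  H₂O: 0 + 3(87.59) = 262.8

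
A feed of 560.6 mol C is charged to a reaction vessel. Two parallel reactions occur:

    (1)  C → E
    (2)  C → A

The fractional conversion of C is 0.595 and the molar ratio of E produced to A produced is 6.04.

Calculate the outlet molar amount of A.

Conversion of C: C consumed = 0.595 × 560.6 = 333.6 mol = 1ξ₁ + 1ξ₂.
Selectivity: 1ξ₁ / (1ξ₂) = 6.04 → ξ₁ = 6.04 ξ₂.
Substitute: (1·6.04 + 1) ξ₂ = 333.6 → ξ₂ = 47.38 mol, ξ₁ = 286.2 mol.
Outlet amounts (n = n₀ + Σ ν·ξ):
  C: 560.6 − 1(286.2) − 1(47.38) = 227
  E: 0 + 1(286.2) = 286.2
  A: 0 + 1(47.38) = 47.38

47.4 mol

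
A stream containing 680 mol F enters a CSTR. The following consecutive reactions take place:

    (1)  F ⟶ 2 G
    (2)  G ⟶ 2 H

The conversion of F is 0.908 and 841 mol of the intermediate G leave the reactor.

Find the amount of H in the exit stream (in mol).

788 mol

Conversion of F: F consumed = 1ξ₁ = 0.908 × 680 → ξ₁ = 617.4 mol.
G balance: n_G = 0 + 2ξ₁ − 1ξ₂ = 841 → ξ₂ = (2·617.4 − 841)/1 = 393.9 mol.
Outlet amounts (n = n₀ + Σ ν·ξ):
  F: 680 − 1(617.4) = 62.56
  G: 0 + 2(617.4) − 1(393.9) = 841
  H: 0 + 2(393.9) = 787.8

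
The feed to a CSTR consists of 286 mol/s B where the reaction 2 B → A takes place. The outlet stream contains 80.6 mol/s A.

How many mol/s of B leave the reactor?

125 mol/s

For A: n = n₀ + 1ξ → 80.6 = 0 + 1ξ, giving ξ = 80.6 mol/s.
Outlet amounts (n = n₀ + ν ξ):
  B: 286 − 2(80.6) = 124.8
  A: 0 + 1(80.6) = 80.6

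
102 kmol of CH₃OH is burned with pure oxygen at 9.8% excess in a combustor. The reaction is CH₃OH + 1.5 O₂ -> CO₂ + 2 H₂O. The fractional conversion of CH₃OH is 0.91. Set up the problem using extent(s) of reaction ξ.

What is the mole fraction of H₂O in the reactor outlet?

0.587

Stoichiometric O₂ = 1.5 × 102 = 153 kmol; O₂ fed = 153 × 1.098 = 168 kmol.
Fuel reacted = 0.91 × 102 → ξ = 92.82 kmol.
Outlet (n = n₀ + ν ξ):
  CH₃OH: 102 − 1(92.82) = 9.18
  O₂: 168 − 1.5(92.82) = 28.76
  CO₂: 0 + 1(92.82) = 92.82
  H₂O: 0 + 2(92.82) = 185.6
Total out = 316.4 kmol; y_H₂O = 185.6 / 316.4 = 0.5867.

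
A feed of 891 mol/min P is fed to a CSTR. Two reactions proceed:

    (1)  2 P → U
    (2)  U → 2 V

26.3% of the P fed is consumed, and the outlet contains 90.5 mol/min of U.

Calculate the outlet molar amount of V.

53.3 mol/min

Conversion of P: P consumed = 2ξ₁ = 0.263 × 891 → ξ₁ = 117.2 mol/min.
U balance: n_U = 0 + 1ξ₁ − 1ξ₂ = 90.5 → ξ₂ = (1·117.2 − 90.5)/1 = 26.67 mol/min.
Outlet amounts (n = n₀ + Σ ν·ξ):
  P: 891 − 2(117.2) = 656.7
  U: 0 + 1(117.2) − 1(26.67) = 90.5
  V: 0 + 2(26.67) = 53.33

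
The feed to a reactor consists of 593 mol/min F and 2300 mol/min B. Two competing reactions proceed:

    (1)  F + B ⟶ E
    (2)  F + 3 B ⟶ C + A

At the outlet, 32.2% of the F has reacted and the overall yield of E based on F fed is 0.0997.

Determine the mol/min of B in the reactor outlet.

1850 mol/min

Yield of E: 1ξ₁ / 593 = 0.0997 → ξ₁ = 59.12 mol/min.
Conversion of F: 1ξ₁ + 1ξ₂ = 0.322 × 593 = 190.9 → ξ₂ = 131.8 mol/min.
Outlet amounts (n = n₀ + Σ ν·ξ):
  F: 593 − 1(59.12) − 1(131.8) = 402.1
  B: 2300 − 1(59.12) − 3(131.8) = 1845
  E: 0 + 1(59.12) = 59.12
  C: 0 + 1(131.8) = 131.8
  A: 0 + 1(131.8) = 131.8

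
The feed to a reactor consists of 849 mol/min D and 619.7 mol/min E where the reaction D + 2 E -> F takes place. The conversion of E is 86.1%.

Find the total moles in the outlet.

935 mol/min

E reacted = 0.861 × 619.7 = 533.6 mol/min; ν_E = −2, so ξ = 533.6/2 = 266.8 mol/min.
Outlet amounts (n = n₀ + ν ξ):
  D: 849 − 1(266.8) = 582.2
  E: 619.7 − 2(266.8) = 86.14
  F: 0 + 1(266.8) = 266.8
Total out = 582.2 + 86.14 + 266.8 = 935.1 mol/min.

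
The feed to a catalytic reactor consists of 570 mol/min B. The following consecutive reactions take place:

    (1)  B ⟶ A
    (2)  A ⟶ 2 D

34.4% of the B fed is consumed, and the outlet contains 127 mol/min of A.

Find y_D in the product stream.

0.216

Conversion of B: B consumed = 1ξ₁ = 0.344 × 570 → ξ₁ = 196.1 mol/min.
A balance: n_A = 0 + 1ξ₁ − 1ξ₂ = 127 → ξ₂ = (1·196.1 − 127)/1 = 69.08 mol/min.
Outlet amounts (n = n₀ + Σ ν·ξ):
  B: 570 − 1(196.1) = 373.9
  A: 0 + 1(196.1) − 1(69.08) = 127
  D: 0 + 2(69.08) = 138.2
Total out = 639.1 mol/min; y_D = 138.2 / 639.1 = 0.2162.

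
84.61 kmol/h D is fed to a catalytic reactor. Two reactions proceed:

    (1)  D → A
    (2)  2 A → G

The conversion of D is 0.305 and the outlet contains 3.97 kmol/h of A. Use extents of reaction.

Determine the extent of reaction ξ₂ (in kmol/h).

Conversion of D: D consumed = 1ξ₁ = 0.305 × 84.61 → ξ₁ = 25.81 kmol/h.
A balance: n_A = 0 + 1ξ₁ − 2ξ₂ = 3.97 → ξ₂ = (1·25.81 − 3.97)/2 = 10.92 kmol/h.
Outlet amounts (n = n₀ + Σ ν·ξ):
  D: 84.61 − 1(25.81) = 58.8
  A: 0 + 1(25.81) − 2(10.92) = 3.97
  G: 0 + 1(10.92) = 10.92

ξ₂ = 10.9 kmol/h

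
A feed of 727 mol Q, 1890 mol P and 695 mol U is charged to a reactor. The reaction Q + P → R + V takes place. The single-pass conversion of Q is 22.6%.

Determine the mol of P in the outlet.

1730 mol

Q reacted = 0.226 × 727 = 164.3 mol; ν_Q = −1, so ξ = 164.3/1 = 164.3 mol.
Outlet amounts (n = n₀ + ν ξ):
  Q: 727 − 1(164.3) = 562.7
  P: 1890 − 1(164.3) = 1726
  R: 0 + 1(164.3) = 164.3
  V: 0 + 1(164.3) = 164.3
  U: 695 (inert)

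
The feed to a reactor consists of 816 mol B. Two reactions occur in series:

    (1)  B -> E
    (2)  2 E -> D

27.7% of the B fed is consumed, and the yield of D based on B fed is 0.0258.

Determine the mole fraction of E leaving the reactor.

0.231

Conversion of B: B consumed = 1ξ₁ = 0.277 × 816 → ξ₁ = 226 mol.
Yield of D: 1ξ₂ / 816 = 0.0258 → ξ₂ = 21.05 mol.
Outlet amounts (n = n₀ + Σ ν·ξ):
  B: 816 − 1(226) = 590
  E: 0 + 1(226) − 2(21.05) = 183.9
  D: 0 + 1(21.05) = 21.05
Total out = 794.9 mol; y_E = 183.9 / 794.9 = 0.2314.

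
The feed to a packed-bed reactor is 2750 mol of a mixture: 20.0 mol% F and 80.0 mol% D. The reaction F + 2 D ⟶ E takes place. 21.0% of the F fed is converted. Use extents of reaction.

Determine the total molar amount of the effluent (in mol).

F reacted = 0.21 × 550 = 115.5 mol; ν_F = −1, so ξ = 115.5/1 = 115.5 mol.
Outlet amounts (n = n₀ + ν ξ):
  F: 550 − 1(115.5) = 434.5
  D: 2200 − 2(115.5) = 1969
  E: 0 + 1(115.5) = 115.5
Total out = 434.5 + 1969 + 115.5 = 2519 mol.

2520 mol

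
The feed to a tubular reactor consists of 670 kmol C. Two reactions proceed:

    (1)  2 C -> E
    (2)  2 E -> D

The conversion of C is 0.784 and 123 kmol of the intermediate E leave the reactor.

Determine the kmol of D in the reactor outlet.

Conversion of C: C consumed = 2ξ₁ = 0.784 × 670 → ξ₁ = 262.6 kmol.
E balance: n_E = 0 + 1ξ₁ − 2ξ₂ = 123 → ξ₂ = (1·262.6 − 123)/2 = 69.82 kmol.
Outlet amounts (n = n₀ + Σ ν·ξ):
  C: 670 − 2(262.6) = 144.7
  E: 0 + 1(262.6) − 2(69.82) = 123
  D: 0 + 1(69.82) = 69.82

69.8 kmol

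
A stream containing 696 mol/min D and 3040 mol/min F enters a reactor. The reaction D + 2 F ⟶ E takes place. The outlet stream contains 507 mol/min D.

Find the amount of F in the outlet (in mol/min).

For D: n = n₀ − 1ξ → 507 = 696 − 1ξ, giving ξ = 189 mol/min.
Outlet amounts (n = n₀ + ν ξ):
  D: 696 − 1(189) = 507
  F: 3040 − 2(189) = 2662
  E: 0 + 1(189) = 189

2660 mol/min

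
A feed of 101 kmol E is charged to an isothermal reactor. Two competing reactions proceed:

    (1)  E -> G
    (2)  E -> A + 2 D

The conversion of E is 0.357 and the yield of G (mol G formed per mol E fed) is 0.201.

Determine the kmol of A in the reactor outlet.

15.8 kmol

Yield of G: 1ξ₁ / 101 = 0.201 → ξ₁ = 20.3 kmol.
Conversion of E: 1ξ₁ + 1ξ₂ = 0.357 × 101 = 36.06 → ξ₂ = 15.76 kmol.
Outlet amounts (n = n₀ + Σ ν·ξ):
  E: 101 − 1(20.3) − 1(15.76) = 64.94
  G: 0 + 1(20.3) = 20.3
  A: 0 + 1(15.76) = 15.76
  D: 0 + 2(15.76) = 31.51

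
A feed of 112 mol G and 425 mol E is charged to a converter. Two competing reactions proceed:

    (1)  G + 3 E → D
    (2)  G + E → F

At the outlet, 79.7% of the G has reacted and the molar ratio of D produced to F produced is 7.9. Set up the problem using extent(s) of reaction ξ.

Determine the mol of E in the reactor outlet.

Conversion of G: G consumed = 0.797 × 112 = 89.26 mol = 1ξ₁ + 1ξ₂.
Selectivity: 1ξ₁ / (1ξ₂) = 7.9 → ξ₁ = 7.9 ξ₂.
Substitute: (1·7.9 + 1) ξ₂ = 89.26 → ξ₂ = 10.03 mol, ξ₁ = 79.23 mol.
Outlet amounts (n = n₀ + Σ ν·ξ):
  G: 112 − 1(79.23) − 1(10.03) = 22.74
  E: 425 − 3(79.23) − 1(10.03) = 177.3
  D: 0 + 1(79.23) = 79.23
  F: 0 + 1(10.03) = 10.03

177 mol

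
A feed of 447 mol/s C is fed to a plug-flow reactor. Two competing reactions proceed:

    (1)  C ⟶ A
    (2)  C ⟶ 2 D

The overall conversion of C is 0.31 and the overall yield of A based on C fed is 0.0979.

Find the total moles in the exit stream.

Yield of A: 1ξ₁ / 447 = 0.0979 → ξ₁ = 43.76 mol/s.
Conversion of C: 1ξ₁ + 1ξ₂ = 0.31 × 447 = 138.6 → ξ₂ = 94.81 mol/s.
Outlet amounts (n = n₀ + Σ ν·ξ):
  C: 447 − 1(43.76) − 1(94.81) = 308.4
  A: 0 + 1(43.76) = 43.76
  D: 0 + 2(94.81) = 189.6
Total out = 308.4 + 43.76 + 189.6 = 541.8 mol/s.

542 mol/s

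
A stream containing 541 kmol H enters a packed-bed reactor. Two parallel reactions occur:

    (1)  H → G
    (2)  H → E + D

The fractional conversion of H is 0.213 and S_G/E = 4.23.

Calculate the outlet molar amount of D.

Conversion of H: H consumed = 0.213 × 541 = 115.2 kmol = 1ξ₁ + 1ξ₂.
Selectivity: 1ξ₁ / (1ξ₂) = 4.23 → ξ₁ = 4.23 ξ₂.
Substitute: (1·4.23 + 1) ξ₂ = 115.2 → ξ₂ = 22.03 kmol, ξ₁ = 93.2 kmol.
Outlet amounts (n = n₀ + Σ ν·ξ):
  H: 541 − 1(93.2) − 1(22.03) = 425.8
  G: 0 + 1(93.2) = 93.2
  E: 0 + 1(22.03) = 22.03
  D: 0 + 1(22.03) = 22.03

22 kmol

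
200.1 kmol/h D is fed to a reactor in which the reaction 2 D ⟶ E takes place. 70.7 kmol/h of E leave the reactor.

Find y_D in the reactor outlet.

0.454

For E: n = n₀ + 1ξ → 70.7 = 0 + 1ξ, giving ξ = 70.7 kmol/h.
Outlet amounts (n = n₀ + ν ξ):
  D: 200.1 − 2(70.7) = 58.7
  E: 0 + 1(70.7) = 70.7
Total out = 129.4 kmol/h; y_D = 58.7 / 129.4 = 0.4536.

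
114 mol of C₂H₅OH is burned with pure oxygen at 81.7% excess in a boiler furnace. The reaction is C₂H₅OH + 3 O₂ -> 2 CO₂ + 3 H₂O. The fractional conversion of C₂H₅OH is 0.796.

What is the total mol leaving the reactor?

826 mol

Stoichiometric O₂ = 3 × 114 = 342 mol; O₂ fed = 342 × 1.817 = 621.4 mol.
Fuel reacted = 0.796 × 114 → ξ = 90.74 mol.
Outlet (n = n₀ + ν ξ):
  C₂H₅OH: 114 − 1(90.74) = 23.26
  O₂: 621.4 − 3(90.74) = 349.2
  CO₂: 0 + 2(90.74) = 181.5
  H₂O: 0 + 3(90.74) = 272.2
Total out = 23.26 + 349.2 + 181.5 + 272.2 = 826.2 mol.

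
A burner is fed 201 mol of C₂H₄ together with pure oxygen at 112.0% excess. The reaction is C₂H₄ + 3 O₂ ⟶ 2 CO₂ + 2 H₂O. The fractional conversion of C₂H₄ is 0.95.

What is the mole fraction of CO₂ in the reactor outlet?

Stoichiometric O₂ = 3 × 201 = 603 mol; O₂ fed = 603 × 2.120 = 1278 mol.
Fuel reacted = 0.95 × 201 → ξ = 190.9 mol.
Outlet (n = n₀ + ν ξ):
  C₂H₄: 201 − 1(190.9) = 10.05
  O₂: 1278 − 3(190.9) = 705.5
  CO₂: 0 + 2(190.9) = 381.9
  H₂O: 0 + 2(190.9) = 381.9
Total out = 1479 mol; y_CO₂ = 381.9 / 1479 = 0.2582.

0.258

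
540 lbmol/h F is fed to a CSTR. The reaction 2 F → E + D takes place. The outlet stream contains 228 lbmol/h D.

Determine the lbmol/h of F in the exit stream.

For D: n = n₀ + 1ξ → 228 = 0 + 1ξ, giving ξ = 228 lbmol/h.
Outlet amounts (n = n₀ + ν ξ):
  F: 540 − 2(228) = 84
  E: 0 + 1(228) = 228
  D: 0 + 1(228) = 228

84 lbmol/h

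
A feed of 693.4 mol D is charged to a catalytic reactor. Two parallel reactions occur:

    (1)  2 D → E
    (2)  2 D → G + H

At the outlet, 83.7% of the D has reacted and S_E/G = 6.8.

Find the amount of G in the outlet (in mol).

37.2 mol

Conversion of D: D consumed = 0.837 × 693.4 = 580.4 mol = 2ξ₁ + 2ξ₂.
Selectivity: 1ξ₁ / (1ξ₂) = 6.8 → ξ₁ = 6.8 ξ₂.
Substitute: (2·6.8 + 2) ξ₂ = 580.4 → ξ₂ = 37.2 mol, ξ₁ = 253 mol.
Outlet amounts (n = n₀ + Σ ν·ξ):
  D: 693.4 − 2(253) − 2(37.2) = 113
  E: 0 + 1(253) = 253
  G: 0 + 1(37.2) = 37.2
  H: 0 + 1(37.2) = 37.2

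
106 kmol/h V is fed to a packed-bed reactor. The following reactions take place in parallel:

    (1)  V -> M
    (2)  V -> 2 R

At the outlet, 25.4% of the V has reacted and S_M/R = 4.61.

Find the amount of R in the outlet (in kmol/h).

5.27 kmol/h

Conversion of V: V consumed = 0.254 × 106 = 26.92 kmol/h = 1ξ₁ + 1ξ₂.
Selectivity: 1ξ₁ / (2ξ₂) = 4.61 → ξ₁ = 9.22 ξ₂.
Substitute: (1·9.22 + 1) ξ₂ = 26.92 → ξ₂ = 2.634 kmol/h, ξ₁ = 24.29 kmol/h.
Outlet amounts (n = n₀ + Σ ν·ξ):
  V: 106 − 1(24.29) − 1(2.634) = 79.08
  M: 0 + 1(24.29) = 24.29
  R: 0 + 2(2.634) = 5.269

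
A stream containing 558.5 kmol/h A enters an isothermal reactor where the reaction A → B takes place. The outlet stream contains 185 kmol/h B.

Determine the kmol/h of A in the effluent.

For B: n = n₀ + 1ξ → 185 = 0 + 1ξ, giving ξ = 185 kmol/h.
Outlet amounts (n = n₀ + ν ξ):
  A: 558.5 − 1(185) = 373.5
  B: 0 + 1(185) = 185

374 kmol/h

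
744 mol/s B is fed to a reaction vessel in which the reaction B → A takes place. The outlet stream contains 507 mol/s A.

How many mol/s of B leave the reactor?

For A: n = n₀ + 1ξ → 507 = 0 + 1ξ, giving ξ = 507 mol/s.
Outlet amounts (n = n₀ + ν ξ):
  B: 744 − 1(507) = 237
  A: 0 + 1(507) = 507

237 mol/s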